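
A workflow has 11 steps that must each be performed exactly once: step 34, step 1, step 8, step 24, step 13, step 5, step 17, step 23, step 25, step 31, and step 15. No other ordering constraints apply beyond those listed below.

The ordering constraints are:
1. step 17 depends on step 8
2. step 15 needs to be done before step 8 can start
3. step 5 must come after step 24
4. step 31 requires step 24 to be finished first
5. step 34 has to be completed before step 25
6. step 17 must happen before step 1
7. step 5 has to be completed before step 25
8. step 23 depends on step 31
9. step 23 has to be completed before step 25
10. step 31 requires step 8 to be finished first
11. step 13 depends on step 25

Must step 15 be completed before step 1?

Yes

There is a constraint chain step 15 → step 8 → step 17 → step 1.
So step 15 must precede step 1 in any valid ordering.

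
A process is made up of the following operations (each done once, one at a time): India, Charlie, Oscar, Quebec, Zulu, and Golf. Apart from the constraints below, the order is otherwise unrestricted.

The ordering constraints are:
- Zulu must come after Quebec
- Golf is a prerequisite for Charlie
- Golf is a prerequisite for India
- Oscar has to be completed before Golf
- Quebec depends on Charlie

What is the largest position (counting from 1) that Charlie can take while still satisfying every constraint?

Following every chain forward from Charlie, the operations that must come later are Quebec, Zulu — 2 of them.
With 2 mandatory successors out of 6 operations total, the latest slot for Charlie is 6−2 = 4, and it's reachable by doing all non-successors before Charlie.

4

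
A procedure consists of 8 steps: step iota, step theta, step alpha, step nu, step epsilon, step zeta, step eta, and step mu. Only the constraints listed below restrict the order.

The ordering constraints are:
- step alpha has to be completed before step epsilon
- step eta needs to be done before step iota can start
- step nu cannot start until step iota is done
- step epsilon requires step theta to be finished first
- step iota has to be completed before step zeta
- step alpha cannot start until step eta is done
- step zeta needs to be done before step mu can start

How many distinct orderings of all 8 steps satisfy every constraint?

255

The steps with no prerequisites are step theta, step eta; any of them can be placed first.
Enumerating by repeatedly choosing an available step (one whose prerequisites are all placed) gives 255 distinct complete orderings.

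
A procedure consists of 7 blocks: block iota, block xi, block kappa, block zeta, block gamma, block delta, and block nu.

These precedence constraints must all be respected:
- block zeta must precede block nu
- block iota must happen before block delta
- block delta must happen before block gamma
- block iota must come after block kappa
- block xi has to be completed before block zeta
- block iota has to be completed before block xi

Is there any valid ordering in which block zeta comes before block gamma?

No chain of constraints runs from block gamma to block zeta, so block gamma is not required to come first.
So a valid ordering placing block zeta earlier than block gamma exists.

Yes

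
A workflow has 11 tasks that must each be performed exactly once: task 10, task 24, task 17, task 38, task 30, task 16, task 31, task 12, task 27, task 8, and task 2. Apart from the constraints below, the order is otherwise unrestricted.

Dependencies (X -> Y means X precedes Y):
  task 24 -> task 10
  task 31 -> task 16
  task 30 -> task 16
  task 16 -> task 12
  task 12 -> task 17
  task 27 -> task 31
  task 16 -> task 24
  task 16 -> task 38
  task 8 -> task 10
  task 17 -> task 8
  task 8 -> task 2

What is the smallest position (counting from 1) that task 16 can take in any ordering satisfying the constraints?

4

The tasks that are forced before task 16, directly or transitively, are task 30, task 31, task 27. That's 3 tasks.
With 3 mandatory predecessors, the earliest task 16 can sit is position 3+1 = 4, and placing just those 3 first achieves it.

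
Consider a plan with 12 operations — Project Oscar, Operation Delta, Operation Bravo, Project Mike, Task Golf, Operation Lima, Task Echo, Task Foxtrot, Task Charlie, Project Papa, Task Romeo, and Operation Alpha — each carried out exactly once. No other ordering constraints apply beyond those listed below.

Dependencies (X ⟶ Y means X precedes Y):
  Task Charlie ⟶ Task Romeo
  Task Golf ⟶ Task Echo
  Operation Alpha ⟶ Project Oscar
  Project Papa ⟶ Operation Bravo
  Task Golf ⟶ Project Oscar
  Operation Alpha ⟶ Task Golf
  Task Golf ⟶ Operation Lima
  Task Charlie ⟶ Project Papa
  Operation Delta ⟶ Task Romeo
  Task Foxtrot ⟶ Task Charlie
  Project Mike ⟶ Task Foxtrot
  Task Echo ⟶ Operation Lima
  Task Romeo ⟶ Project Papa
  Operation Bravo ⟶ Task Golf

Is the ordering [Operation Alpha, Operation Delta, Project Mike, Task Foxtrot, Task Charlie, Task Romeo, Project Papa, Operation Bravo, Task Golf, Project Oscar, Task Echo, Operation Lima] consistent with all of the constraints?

Going through the constraints one by one, each required predecessor appears earlier in the sequence than its dependent — e.g. Operation Alpha (position 1) is before Project Oscar (position 10), as required.

Yes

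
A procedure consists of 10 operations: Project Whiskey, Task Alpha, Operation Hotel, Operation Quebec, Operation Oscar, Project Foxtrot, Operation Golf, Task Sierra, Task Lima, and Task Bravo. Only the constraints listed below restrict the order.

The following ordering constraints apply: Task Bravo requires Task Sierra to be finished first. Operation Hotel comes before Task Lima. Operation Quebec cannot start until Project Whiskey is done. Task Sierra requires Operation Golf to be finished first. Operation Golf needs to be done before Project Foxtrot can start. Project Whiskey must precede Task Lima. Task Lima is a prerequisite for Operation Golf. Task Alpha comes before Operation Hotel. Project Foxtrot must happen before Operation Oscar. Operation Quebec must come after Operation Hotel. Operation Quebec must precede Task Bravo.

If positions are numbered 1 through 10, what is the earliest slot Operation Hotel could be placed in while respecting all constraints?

The only operation forced before Operation Hotel (directly or transitively) is Task Alpha.
With 1 mandatory predecessor, the earliest Operation Hotel can sit is position 1+1 = 2, and placing just that one first achieves it.

2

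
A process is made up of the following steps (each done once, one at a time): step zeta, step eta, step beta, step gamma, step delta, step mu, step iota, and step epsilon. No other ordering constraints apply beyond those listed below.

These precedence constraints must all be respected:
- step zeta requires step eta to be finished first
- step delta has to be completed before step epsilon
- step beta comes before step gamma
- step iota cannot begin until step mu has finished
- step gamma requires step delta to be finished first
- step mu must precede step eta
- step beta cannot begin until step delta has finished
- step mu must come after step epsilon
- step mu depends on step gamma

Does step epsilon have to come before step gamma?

Nothing in the constraints links step epsilon and step gamma; they are unordered relative to each other.
There exist valid orderings with step gamma before step epsilon, so step epsilon is not required to come first.

No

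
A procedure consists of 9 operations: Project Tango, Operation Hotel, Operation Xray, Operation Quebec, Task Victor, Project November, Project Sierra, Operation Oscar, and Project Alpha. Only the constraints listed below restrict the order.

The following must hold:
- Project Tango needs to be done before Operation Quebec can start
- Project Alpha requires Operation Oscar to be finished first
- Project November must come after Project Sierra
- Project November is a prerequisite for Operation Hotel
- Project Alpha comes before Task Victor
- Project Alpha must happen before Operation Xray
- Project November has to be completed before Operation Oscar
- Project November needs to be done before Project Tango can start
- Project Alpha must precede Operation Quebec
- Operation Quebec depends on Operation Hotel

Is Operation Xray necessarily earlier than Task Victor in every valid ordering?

No

No chain of constraints connects Operation Xray to Task Victor in either direction.
So Operation Xray can come before Task Victor or after — it is not forced.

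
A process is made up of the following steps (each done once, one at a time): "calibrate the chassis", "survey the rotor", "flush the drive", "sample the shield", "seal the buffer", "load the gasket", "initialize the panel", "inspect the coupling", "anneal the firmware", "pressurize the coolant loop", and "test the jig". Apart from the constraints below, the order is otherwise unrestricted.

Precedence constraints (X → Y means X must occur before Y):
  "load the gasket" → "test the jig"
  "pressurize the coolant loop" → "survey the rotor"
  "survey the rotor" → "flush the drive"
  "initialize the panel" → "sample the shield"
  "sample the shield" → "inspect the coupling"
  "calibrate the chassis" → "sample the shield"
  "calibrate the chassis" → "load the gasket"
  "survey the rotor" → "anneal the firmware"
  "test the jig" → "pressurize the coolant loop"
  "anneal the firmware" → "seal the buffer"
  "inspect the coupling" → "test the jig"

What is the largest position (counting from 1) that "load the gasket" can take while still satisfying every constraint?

Following every chain forward from "load the gasket", the steps that must come later are "survey the rotor", "flush the drive", "seal the buffer", "anneal the firmware", "pressurize the coolant loop", "test the jig" — 6 of them.
With 6 mandatory successors out of 11 steps total, the latest slot for "load the gasket" is 11−6 = 5, and it's reachable by doing all non-successors before "load the gasket".

5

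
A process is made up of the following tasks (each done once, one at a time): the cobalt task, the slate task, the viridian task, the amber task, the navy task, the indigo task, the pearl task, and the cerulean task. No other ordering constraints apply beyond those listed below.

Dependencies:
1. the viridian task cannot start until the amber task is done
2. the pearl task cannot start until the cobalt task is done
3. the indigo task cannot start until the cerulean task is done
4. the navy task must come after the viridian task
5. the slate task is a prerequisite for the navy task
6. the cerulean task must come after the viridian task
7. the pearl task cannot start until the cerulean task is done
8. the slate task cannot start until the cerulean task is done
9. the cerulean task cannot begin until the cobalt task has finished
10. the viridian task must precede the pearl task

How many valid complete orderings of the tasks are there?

The tasks with no prerequisites are the cobalt task, the amber task; any of them can be placed first.
Enumerating by repeatedly choosing an available task (one whose prerequisites are all placed) gives 36 distinct complete orderings.

36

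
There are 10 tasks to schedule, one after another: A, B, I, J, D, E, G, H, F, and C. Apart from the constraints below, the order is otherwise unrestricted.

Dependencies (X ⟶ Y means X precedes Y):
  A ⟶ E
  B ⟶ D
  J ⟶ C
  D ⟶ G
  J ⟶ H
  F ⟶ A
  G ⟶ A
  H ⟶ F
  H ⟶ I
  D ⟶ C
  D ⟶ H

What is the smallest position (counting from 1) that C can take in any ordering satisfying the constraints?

4

The tasks that are forced before C, directly or transitively, are B, J, D. That's 3 tasks.
So at minimum 3 tasks come before C, putting C no earlier than position 4. That position is achievable by scheduling exactly those predecessors first.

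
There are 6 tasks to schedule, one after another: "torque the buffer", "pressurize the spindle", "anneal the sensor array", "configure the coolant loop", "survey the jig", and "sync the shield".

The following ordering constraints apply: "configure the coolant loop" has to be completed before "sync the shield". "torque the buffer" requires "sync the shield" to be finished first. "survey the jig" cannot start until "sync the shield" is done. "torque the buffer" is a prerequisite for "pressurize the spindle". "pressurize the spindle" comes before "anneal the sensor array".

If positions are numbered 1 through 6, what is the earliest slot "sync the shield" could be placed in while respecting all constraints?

2

The only task forced before "sync the shield" (directly or transitively) is "configure the coolant loop".
So at minimum 1 task comes before "sync the shield", putting "sync the shield" no earlier than position 2. That position is achievable by scheduling exactly that predecessor first.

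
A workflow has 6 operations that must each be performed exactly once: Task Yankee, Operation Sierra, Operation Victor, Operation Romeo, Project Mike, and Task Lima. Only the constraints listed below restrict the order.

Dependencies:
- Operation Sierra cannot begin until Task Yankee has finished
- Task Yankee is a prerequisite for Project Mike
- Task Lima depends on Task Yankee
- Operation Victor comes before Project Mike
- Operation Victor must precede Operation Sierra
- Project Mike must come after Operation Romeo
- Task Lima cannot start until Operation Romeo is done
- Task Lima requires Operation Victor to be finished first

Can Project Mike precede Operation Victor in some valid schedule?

The constraints give a chain Operation Victor → Project Mike, which forces Operation Victor before Project Mike.
So no valid ordering can have Project Mike before Operation Victor.

No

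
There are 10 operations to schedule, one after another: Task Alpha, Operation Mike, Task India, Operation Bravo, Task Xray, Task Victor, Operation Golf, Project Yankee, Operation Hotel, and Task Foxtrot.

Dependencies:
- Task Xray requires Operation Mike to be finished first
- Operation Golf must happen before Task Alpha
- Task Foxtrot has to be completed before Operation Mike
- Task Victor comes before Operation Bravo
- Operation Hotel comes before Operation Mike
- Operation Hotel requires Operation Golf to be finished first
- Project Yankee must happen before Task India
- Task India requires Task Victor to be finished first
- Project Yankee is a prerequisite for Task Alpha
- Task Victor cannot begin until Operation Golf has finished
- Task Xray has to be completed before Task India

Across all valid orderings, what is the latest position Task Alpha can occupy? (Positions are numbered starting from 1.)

10

Task Alpha has no required successors, so nothing stops it from going last (position 10).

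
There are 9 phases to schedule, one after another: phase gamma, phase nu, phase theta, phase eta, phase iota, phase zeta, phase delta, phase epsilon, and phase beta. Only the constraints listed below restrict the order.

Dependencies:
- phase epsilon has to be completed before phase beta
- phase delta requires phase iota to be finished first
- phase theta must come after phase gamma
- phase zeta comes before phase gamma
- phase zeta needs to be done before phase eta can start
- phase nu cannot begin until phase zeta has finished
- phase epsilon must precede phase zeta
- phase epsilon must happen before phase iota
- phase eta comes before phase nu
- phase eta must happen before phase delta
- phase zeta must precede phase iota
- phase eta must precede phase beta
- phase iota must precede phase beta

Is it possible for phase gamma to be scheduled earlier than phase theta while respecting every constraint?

The constraints force phase gamma before phase theta, so yes — every valid ordering has phase gamma earlier.

Yes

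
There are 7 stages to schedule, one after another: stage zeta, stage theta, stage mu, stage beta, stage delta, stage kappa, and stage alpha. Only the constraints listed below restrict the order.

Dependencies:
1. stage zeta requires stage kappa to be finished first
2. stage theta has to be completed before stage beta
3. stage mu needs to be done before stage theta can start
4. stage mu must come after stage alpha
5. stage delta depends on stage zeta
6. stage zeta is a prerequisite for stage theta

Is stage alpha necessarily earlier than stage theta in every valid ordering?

Tracing the constraints gives a chain: stage alpha → stage mu → stage theta.
Hence stage alpha necessarily comes before stage theta.

Yes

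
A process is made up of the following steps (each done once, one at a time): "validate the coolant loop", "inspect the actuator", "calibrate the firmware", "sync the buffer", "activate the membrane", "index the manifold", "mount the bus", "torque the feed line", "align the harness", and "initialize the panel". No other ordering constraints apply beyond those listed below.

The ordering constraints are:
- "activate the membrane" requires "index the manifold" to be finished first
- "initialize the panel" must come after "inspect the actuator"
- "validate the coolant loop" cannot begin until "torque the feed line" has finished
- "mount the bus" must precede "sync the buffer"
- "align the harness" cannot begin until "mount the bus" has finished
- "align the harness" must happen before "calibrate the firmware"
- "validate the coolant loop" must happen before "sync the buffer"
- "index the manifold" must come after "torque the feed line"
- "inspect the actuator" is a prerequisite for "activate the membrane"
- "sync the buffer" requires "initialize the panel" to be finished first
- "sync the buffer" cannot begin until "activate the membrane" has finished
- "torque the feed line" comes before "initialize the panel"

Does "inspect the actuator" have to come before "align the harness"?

No

Nothing in the constraints links "inspect the actuator" and "align the harness"; they are unordered relative to each other.
A valid ordering placing "align the harness" before "inspect the actuator" exists, so the answer is no.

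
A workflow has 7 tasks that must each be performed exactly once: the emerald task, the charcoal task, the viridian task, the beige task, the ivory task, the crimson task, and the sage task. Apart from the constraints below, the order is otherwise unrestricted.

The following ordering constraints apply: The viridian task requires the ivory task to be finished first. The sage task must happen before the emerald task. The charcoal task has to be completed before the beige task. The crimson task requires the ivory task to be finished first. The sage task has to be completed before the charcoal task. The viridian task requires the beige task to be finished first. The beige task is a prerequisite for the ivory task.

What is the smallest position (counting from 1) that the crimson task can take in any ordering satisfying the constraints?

Working backwards through the constraints from the crimson task, its full set of required predecessors is the charcoal task, the beige task, the ivory task, the sage task — 4 of them.
So at minimum 4 tasks come before the crimson task, putting the crimson task no earlier than position 5. That position is achievable by scheduling exactly those predecessors first.

5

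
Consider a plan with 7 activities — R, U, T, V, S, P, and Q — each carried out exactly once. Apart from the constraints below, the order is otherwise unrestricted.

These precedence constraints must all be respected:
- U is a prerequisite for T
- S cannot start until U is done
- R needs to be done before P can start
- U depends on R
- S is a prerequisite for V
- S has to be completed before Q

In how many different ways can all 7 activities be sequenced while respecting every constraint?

R is the only activity with nothing required before it, so every ordering starts there.
Enumerating by repeatedly choosing an available activity (one whose prerequisites are all placed) gives 48 distinct complete orderings.

48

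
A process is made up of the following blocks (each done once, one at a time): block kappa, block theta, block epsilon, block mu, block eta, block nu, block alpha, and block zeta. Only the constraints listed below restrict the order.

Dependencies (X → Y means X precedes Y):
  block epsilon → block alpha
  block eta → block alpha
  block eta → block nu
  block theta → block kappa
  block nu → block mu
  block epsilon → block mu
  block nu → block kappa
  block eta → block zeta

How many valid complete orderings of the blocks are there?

753

3 blocks have no prerequisites (block theta, block epsilon, block eta), so any of them could come first.
Systematically extending each partial ordering one block at a time and counting, there are 753 complete orderings.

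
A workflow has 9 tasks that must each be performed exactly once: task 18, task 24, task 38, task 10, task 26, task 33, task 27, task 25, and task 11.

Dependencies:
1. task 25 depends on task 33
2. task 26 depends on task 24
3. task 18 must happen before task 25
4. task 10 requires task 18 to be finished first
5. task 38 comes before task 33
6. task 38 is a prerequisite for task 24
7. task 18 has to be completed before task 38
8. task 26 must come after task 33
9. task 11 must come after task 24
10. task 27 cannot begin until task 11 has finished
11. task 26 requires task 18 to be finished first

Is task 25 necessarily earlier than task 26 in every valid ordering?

No

Nothing in the constraints links task 25 and task 26; they are unordered relative to each other.
A valid ordering placing task 26 before task 25 exists, so the answer is no.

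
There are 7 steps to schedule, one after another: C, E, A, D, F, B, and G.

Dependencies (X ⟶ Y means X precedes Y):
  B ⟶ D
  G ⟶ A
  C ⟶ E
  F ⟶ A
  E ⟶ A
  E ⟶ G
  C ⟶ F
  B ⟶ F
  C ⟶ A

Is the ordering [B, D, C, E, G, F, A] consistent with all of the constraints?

Going through the constraints one by one, each required predecessor appears earlier in the sequence than its dependent — e.g. B (position 1) is before F (position 6), as required.

Yes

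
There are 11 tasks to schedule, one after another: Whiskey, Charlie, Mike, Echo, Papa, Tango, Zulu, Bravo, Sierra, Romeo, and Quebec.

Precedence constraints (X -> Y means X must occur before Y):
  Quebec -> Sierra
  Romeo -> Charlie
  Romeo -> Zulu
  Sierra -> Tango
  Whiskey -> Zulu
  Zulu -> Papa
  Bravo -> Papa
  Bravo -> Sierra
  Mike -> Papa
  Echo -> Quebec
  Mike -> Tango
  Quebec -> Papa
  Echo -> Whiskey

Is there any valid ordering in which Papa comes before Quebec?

No

Following Quebec → Papa, Quebec must precede Papa in every valid ordering.
Hence Papa can never be scheduled before Quebec.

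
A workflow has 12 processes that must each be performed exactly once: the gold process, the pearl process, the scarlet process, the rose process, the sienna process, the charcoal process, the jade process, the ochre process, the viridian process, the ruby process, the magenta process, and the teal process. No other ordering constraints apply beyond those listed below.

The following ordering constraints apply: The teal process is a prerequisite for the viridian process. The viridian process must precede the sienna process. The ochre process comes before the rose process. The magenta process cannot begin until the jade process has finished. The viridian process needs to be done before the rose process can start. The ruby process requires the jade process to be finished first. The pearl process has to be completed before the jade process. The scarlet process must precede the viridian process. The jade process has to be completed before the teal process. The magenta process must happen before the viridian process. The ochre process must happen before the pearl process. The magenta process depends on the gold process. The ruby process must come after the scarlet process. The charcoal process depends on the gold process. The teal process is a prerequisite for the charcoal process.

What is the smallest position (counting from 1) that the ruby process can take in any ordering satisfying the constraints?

The processes that are forced before the ruby process, directly or transitively, are the pearl process, the scarlet process, the jade process, the ochre process. That's 4 processes.
So at minimum 4 processes come before the ruby process, putting the ruby process no earlier than position 5. That position is achievable by scheduling exactly those predecessors first.

5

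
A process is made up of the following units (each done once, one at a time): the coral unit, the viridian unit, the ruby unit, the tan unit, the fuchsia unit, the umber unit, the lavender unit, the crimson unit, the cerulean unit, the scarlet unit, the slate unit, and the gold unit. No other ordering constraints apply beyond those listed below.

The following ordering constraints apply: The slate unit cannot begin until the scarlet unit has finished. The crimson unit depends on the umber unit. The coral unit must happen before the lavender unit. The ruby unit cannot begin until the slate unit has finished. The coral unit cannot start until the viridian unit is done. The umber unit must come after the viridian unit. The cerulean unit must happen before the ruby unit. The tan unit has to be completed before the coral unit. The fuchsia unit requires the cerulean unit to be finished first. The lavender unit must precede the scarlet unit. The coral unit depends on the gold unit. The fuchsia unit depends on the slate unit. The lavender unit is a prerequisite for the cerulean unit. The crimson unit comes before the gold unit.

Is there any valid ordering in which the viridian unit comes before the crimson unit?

The constraints force the viridian unit before the crimson unit, so yes — every valid ordering has the viridian unit earlier.

Yes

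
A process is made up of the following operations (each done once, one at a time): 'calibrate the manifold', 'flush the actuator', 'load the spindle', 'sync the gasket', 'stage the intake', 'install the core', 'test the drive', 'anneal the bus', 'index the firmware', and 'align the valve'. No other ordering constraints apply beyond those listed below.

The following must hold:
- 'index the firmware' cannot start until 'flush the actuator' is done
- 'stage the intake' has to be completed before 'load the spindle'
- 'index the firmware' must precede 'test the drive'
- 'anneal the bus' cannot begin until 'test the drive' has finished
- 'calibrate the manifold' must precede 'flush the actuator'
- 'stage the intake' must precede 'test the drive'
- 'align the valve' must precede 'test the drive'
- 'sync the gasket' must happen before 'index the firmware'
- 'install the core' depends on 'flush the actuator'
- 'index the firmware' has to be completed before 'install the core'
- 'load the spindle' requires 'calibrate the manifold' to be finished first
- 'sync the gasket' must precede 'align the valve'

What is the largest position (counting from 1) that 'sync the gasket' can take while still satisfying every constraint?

5

The operations that are forced after 'sync the gasket', directly or by a chain of constraints, are 'install the core', 'test the drive', 'anneal the bus', 'index the firmware', 'align the valve'. That's 5 operations.
With 5 mandatory successors out of 10 operations total, the latest slot for 'sync the gasket' is 10−5 = 5, and it's reachable by doing all non-successors before 'sync the gasket'.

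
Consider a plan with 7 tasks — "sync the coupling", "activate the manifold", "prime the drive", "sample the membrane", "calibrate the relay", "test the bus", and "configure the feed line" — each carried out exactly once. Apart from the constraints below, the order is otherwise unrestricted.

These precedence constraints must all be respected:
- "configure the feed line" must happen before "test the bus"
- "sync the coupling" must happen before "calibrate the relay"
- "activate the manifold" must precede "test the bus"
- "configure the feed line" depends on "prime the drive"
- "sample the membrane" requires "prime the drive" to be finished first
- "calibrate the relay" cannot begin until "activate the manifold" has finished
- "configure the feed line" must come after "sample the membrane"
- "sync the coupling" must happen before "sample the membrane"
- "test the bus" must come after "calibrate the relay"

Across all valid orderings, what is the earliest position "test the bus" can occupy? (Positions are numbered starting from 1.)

Working backwards through the constraints from "test the bus", its full set of required predecessors is "sync the coupling", "activate the manifold", "prime the drive", "sample the membrane", "calibrate the relay", "configure the feed line" — 6 of them.
With 6 mandatory predecessors, the earliest "test the bus" can sit is position 6+1 = 7, and placing just those 6 first achieves it.

7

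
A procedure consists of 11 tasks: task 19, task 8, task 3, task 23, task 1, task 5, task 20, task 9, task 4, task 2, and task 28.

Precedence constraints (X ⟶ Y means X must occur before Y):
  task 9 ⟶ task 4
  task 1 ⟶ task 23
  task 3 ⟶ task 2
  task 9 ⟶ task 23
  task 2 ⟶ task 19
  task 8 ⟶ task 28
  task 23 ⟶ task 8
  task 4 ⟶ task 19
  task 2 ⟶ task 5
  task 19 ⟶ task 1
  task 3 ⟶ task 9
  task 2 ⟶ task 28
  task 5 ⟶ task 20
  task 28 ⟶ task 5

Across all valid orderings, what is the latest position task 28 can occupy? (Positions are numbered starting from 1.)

9

Every task that must follow task 28 has to come after it. Tracing all chains starting from task 28, those tasks are: task 5, task 20 — 2 in total.
With 2 mandatory successors out of 11 tasks total, the latest slot for task 28 is 11−2 = 9, and it's reachable by doing all non-successors before task 28.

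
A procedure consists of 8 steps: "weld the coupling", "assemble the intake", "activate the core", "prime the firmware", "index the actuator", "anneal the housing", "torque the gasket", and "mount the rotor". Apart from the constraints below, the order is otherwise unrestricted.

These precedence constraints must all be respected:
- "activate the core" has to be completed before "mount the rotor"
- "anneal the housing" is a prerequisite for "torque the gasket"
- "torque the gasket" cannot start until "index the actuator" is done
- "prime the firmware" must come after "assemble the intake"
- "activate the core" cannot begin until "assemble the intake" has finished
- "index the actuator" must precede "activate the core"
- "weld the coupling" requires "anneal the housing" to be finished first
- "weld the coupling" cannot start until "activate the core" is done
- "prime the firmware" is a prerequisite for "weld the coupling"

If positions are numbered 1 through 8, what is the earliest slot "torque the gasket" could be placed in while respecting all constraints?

Working backwards through the constraints from "torque the gasket", its full set of required predecessors is "index the actuator", "anneal the housing" — 2 of them.
With 2 mandatory predecessors, the earliest "torque the gasket" can sit is position 2+1 = 3, and placing just those 2 first achieves it.

3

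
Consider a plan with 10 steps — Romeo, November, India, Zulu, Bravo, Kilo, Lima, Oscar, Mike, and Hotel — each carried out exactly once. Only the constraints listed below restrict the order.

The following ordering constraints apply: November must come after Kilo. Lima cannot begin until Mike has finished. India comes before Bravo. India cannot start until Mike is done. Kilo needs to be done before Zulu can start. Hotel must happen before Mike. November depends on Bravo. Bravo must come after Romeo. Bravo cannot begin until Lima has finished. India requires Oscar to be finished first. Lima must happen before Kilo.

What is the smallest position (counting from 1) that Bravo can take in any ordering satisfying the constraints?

7

Every step that must precede Bravo has to come before it. Tracing all chains that end at Bravo, those steps are: Romeo, India, Lima, Oscar, Mike, Hotel — 6 in total.
With 6 mandatory predecessors, the earliest Bravo can sit is position 6+1 = 7, and placing just those 6 first achieves it.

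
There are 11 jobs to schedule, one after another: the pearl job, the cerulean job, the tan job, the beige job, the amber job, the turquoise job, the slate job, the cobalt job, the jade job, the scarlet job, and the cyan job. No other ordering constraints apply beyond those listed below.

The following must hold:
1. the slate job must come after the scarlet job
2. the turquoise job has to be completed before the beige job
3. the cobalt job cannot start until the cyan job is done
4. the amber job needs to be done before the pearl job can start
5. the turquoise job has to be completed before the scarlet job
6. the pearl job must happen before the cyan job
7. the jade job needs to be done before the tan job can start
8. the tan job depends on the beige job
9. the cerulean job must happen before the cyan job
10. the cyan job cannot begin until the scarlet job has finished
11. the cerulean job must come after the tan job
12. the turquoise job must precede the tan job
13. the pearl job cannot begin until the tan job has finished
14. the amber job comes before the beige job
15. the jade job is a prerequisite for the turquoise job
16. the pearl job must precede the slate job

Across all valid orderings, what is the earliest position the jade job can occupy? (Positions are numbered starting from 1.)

1

The jade job has no prerequisites at all, so it can go in position 1.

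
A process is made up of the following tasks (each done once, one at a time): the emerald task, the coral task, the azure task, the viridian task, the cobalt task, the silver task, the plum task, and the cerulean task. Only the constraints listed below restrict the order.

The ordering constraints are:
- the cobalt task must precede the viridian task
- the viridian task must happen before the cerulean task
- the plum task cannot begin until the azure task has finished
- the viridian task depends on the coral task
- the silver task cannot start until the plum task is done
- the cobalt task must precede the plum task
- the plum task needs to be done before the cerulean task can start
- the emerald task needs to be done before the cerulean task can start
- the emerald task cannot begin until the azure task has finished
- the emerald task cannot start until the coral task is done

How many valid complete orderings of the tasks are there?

The tasks with no prerequisites are the coral task, the azure task, the cobalt task; any of them can be placed first.
Enumerating by repeatedly choosing an available task (one whose prerequisites are all placed) gives 148 distinct complete orderings.

148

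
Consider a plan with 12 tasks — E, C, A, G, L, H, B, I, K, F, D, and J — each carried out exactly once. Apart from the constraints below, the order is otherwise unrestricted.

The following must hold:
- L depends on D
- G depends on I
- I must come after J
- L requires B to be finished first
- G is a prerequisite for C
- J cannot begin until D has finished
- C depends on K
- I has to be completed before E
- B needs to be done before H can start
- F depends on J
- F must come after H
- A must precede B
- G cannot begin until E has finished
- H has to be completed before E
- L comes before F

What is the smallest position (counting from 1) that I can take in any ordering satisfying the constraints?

3

Every task that must precede I has to come before it. Tracing all chains that end at I, those tasks are: D, J — 2 in total.
So at minimum 2 tasks come before I, putting I no earlier than position 3. That position is achievable by scheduling exactly those predecessors first.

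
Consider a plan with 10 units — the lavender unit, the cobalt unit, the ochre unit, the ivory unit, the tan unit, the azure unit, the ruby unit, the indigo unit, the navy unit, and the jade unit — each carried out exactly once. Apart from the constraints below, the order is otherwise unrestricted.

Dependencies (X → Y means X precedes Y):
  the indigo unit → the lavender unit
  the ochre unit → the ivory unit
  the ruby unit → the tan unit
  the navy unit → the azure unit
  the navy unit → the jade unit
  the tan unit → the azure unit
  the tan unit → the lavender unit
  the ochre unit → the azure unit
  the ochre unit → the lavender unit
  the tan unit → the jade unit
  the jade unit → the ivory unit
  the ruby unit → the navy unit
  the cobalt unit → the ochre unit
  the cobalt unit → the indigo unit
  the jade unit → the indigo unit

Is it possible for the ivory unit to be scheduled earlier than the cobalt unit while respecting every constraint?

No

Following the cobalt unit → the ochre unit → the ivory unit, the cobalt unit must precede the ivory unit in every valid ordering.
Hence the ivory unit can never be scheduled before the cobalt unit.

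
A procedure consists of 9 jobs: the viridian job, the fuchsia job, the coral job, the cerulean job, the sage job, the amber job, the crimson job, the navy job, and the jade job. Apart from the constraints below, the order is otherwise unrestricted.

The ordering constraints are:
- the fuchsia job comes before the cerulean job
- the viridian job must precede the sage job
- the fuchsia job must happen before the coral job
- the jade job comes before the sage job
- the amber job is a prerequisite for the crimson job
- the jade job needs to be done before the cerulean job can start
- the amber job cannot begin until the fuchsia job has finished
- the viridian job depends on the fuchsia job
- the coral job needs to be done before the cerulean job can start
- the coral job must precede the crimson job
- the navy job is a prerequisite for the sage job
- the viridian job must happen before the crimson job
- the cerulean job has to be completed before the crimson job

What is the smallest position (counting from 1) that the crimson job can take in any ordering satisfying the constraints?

7

Every job that must precede the crimson job has to come before it. Tracing all chains that end at the crimson job, those jobs are: the viridian job, the fuchsia job, the coral job, the cerulean job, the amber job, the jade job — 6 in total.
With 6 mandatory predecessors, the earliest the crimson job can sit is position 6+1 = 7, and placing just those 6 first achieves it.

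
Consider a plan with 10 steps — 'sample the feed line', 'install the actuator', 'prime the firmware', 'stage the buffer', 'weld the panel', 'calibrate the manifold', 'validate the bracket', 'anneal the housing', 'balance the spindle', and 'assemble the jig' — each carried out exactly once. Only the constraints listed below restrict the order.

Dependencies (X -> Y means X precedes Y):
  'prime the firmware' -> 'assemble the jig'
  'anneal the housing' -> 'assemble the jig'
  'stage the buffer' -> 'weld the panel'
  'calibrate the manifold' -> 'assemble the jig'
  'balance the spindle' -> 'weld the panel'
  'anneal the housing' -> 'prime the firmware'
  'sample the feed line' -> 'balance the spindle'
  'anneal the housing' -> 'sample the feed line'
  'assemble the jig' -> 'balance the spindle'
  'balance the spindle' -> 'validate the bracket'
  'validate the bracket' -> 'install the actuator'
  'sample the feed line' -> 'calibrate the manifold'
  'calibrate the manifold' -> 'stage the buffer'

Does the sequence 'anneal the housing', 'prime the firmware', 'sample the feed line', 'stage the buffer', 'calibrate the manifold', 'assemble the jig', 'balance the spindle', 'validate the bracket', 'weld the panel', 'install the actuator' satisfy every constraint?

Here 'calibrate the manifold' comes after 'stage the buffer'.
That contradicts the constraint that 'calibrate the manifold' must precede 'stage the buffer'.

No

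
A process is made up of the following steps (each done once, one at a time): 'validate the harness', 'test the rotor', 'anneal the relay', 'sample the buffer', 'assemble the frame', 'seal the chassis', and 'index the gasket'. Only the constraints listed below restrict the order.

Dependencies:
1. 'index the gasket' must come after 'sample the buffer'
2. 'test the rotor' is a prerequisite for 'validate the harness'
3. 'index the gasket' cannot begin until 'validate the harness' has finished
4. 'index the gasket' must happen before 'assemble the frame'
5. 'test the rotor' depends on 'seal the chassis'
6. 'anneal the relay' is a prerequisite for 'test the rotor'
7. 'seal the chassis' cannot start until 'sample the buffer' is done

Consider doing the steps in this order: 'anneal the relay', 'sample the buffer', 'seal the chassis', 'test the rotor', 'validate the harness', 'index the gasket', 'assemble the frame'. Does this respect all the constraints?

Yes

Every stated constraint is respected: 'sample the buffer' sits at position 2, ahead of 'index the gasket' at position 6, and each of the other listed pairs likewise has the predecessor earlier in the sequence.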